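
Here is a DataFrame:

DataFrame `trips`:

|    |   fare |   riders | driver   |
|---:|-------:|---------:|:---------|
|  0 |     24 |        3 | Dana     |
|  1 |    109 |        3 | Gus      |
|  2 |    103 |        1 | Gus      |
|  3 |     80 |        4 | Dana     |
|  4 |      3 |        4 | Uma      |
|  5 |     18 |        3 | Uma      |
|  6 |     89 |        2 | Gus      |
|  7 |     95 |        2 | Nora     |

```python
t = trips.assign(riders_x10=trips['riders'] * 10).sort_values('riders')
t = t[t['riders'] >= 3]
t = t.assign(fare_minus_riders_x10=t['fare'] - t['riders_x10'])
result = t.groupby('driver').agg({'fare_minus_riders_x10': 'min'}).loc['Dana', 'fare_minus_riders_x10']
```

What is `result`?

add column riders_x10 = trips['riders'] * 10:
   fare  riders driver  riders_x10
0    24       3   Dana          30
1   109       3    Gus          30
2   103       1    Gus          10
3    80       4   Dana          40
4     3       4    Uma          40
5    18       3    Uma          30
6    89       2    Gus          20
7    95       2   Nora          20
sort by riders:
   fare  riders driver  riders_x10
2   103       1    Gus          10
6    89       2    Gus          20
7    95       2   Nora          20
0    24       3   Dana          30
1   109       3    Gus          30
5    18       3    Uma          30
3    80       4   Dana          40
4     3       4    Uma          40
filter rows where riders >= 3:
   fare  riders driver  riders_x10
0    24       3   Dana          30
1   109       3    Gus          30
5    18       3    Uma          30
3    80       4   Dana          40
4     3       4    Uma          40
add column fare_minus_riders_x10 = t['fare'] - t['riders_x10']:
   fare  riders driver  riders_x10  fare_minus_riders_x10
0    24       3   Dana          30                     -6
1   109       3    Gus          30                     79
5    18       3    Uma          30                    -12
3    80       4   Dana          40                     40
4     3       4    Uma          40                    -37
group by driver, min of fare_minus_riders_x10:
        fare_minus_riders_x10
driver                       
Dana                       -6
Gus                        79
Uma                       -37

-6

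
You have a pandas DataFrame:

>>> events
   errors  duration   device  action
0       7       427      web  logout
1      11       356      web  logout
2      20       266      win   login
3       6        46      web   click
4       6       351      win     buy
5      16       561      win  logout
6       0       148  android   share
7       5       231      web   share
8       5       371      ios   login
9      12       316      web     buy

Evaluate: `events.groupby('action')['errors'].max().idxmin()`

group by action, max of errors:
action
buy       12
click      6
login     20
logout    16
share      5
Name: errors, dtype: int64

share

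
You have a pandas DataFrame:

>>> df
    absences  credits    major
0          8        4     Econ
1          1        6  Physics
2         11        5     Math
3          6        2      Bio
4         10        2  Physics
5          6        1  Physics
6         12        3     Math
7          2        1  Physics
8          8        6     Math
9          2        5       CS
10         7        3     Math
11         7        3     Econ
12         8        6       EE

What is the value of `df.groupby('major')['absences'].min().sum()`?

group by major, min of absences:
major
Bio        6
CS         2
EE         8
Econ       7
Math       7
Physics    1
Name: absences, dtype: int64

31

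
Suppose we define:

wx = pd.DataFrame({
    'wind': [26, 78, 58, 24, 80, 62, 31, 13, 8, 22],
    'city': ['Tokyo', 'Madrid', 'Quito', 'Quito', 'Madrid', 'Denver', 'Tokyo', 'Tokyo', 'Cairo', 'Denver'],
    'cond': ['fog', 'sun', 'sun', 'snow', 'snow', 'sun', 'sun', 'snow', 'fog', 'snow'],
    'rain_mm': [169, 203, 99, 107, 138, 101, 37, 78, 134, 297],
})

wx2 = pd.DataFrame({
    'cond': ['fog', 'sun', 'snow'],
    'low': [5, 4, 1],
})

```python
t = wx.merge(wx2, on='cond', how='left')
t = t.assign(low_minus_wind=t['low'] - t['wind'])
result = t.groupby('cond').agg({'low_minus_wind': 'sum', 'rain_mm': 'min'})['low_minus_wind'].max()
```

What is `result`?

-24

merge on 'cond' (how='left') → 10 rows:
   wind    city  cond  rain_mm  low
0    26   Tokyo   fog      169    5
1    78  Madrid   sun      203    4
2    58   Quito   sun       99    4
3    24   Quito  snow      107    1
4    80  Madrid  snow      138    1
5    62  Denver   sun      101    4
6    31   Tokyo   sun       37    4
7    13   Tokyo  snow       78    1
8     8   Cairo   fog      134    5
9    22  Denver  snow      297    1
add column low_minus_wind = t['low'] - t['wind']:
   wind    city  cond  rain_mm  low  low_minus_wind
0    26   Tokyo   fog      169    5             -21
1    78  Madrid   sun      203    4             -74
2    58   Quito   sun       99    4             -54
3    24   Quito  snow      107    1             -23
4    80  Madrid  snow      138    1             -79
5    62  Denver   sun      101    4             -58
6    31   Tokyo   sun       37    4             -27
7    13   Tokyo  snow       78    1             -12
8     8   Cairo   fog      134    5              -3
9    22  Denver  snow      297    1             -21
group by cond: sum(low_minus_wind), min(rain_mm):
      low_minus_wind  rain_mm
cond                         
fog              -24      134
snow            -135       78
sun             -213       37
max of column 'low_minus_wind' → -24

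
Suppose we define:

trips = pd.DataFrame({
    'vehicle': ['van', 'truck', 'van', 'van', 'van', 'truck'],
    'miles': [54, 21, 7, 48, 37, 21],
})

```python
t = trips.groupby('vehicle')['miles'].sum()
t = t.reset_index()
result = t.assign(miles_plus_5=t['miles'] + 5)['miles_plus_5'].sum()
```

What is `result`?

group by vehicle, sum of miles:
vehicle
truck     42
van      146
Name: miles, dtype: int64
reset_index():
  vehicle  miles
0   truck     42
1     van    146
add column miles_plus_5 = t['miles'] + 5:
  vehicle  miles  miles_plus_5
0   truck     42            47
1     van    146           151
Then the sum of column 'miles_plus_5': 198

198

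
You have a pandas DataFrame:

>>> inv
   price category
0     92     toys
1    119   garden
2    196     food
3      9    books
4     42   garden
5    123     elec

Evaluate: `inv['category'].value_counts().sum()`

value_counts of category:
category
garden    2
toys      1
food      1
books     1
elec      1
Name: count, dtype: int64
Finally, sum of the resulting series = 6.

6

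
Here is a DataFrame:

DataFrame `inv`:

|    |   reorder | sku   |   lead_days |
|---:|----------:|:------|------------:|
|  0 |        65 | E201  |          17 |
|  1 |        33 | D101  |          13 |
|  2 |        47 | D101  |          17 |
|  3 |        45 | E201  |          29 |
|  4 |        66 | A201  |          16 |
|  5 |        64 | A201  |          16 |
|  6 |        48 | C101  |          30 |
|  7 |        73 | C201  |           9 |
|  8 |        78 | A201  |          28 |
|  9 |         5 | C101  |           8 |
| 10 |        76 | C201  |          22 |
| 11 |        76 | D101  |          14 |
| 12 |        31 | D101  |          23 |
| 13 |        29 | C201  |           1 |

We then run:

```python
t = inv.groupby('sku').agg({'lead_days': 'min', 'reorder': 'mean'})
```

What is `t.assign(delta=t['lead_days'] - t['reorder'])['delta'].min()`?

-58.3333333333

group by sku: min(lead_days), mean(reorder):
      lead_days    reorder
sku                       
A201         16  69.333333
C101          8  26.500000
C201          1  59.333333
D101         13  46.750000
E201         17  55.000000
add column delta = t['lead_days'] - t['reorder']:
      lead_days    reorder      delta
sku                                  
A201         16  69.333333 -53.333333
C101          8  26.500000 -18.500000
C201          1  59.333333 -58.333333
D101         13  46.750000 -33.750000
E201         17  55.000000 -38.000000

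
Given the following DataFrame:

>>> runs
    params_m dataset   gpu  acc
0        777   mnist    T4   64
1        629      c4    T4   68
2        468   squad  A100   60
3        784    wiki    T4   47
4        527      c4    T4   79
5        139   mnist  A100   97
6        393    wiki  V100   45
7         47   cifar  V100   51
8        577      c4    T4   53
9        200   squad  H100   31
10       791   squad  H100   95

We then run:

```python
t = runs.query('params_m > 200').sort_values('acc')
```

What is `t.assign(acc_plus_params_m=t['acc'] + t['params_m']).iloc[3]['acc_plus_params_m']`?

528

filter rows where params_m > 200:
    params_m dataset   gpu  acc
0        777   mnist    T4   64
1        629      c4    T4   68
2        468   squad  A100   60
3        784    wiki    T4   47
4        527      c4    T4   79
6        393    wiki  V100   45
8        577      c4    T4   53
10       791   squad  H100   95
sort by acc:
    params_m dataset   gpu  acc
6        393    wiki  V100   45
3        784    wiki    T4   47
8        577      c4    T4   53
2        468   squad  A100   60
0        777   mnist    T4   64
1        629      c4    T4   68
4        527      c4    T4   79
10       791   squad  H100   95
add column acc_plus_params_m = t['acc'] + t['params_m']:
    params_m dataset   gpu  acc  acc_plus_params_m
6        393    wiki  V100   45                438
3        784    wiki    T4   47                831
8        577      c4    T4   53                630
2        468   squad  A100   60                528
0        777   mnist    T4   64                841
1        629      c4    T4   68                697
4        527      c4    T4   79                606
10       791   squad  H100   95                886
The value at position 3, column 'acc_plus_params_m' is 528.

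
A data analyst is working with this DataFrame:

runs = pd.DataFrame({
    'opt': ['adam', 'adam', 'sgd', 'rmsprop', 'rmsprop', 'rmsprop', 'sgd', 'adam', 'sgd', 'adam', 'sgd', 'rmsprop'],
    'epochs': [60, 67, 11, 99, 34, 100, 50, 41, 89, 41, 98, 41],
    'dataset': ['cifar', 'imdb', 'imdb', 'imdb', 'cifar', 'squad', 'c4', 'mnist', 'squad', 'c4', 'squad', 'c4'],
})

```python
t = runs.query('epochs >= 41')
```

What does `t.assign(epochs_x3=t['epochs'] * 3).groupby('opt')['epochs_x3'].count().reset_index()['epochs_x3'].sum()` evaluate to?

filter rows where epochs >= 41:
        opt  epochs dataset
0      adam      60   cifar
1      adam      67    imdb
3   rmsprop      99    imdb
5   rmsprop     100   squad
6       sgd      50      c4
7      adam      41   mnist
8       sgd      89   squad
9      adam      41      c4
10      sgd      98   squad
11  rmsprop      41      c4
add column epochs_x3 = t['epochs'] * 3:
        opt  epochs dataset  epochs_x3
0      adam      60   cifar        180
1      adam      67    imdb        201
3   rmsprop      99    imdb        297
5   rmsprop     100   squad        300
6       sgd      50      c4        150
7      adam      41   mnist        123
8       sgd      89   squad        267
9      adam      41      c4        123
10      sgd      98   squad        294
11  rmsprop      41      c4        123
group by opt, count of epochs_x3:
opt
adam       4
rmsprop    3
sgd        3
Name: epochs_x3, dtype: int64
reset_index():
       opt  epochs_x3
0     adam          4
1  rmsprop          3
2      sgd          3

10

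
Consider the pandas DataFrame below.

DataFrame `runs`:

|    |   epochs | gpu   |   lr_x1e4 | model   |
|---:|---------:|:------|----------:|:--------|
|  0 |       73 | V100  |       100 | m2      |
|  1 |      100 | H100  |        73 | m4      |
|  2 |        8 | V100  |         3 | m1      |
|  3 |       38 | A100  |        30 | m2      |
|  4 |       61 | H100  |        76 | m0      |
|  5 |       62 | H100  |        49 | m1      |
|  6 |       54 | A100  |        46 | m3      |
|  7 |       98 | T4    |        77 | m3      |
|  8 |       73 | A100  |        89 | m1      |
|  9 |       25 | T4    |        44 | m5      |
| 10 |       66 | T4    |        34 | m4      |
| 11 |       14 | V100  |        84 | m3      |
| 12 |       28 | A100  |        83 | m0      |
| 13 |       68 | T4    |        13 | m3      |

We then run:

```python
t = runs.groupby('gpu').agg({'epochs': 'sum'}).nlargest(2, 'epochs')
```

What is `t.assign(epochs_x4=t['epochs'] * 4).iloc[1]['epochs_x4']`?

group by gpu, sum of epochs:
      epochs
gpu         
A100     193
H100     223
T4       257
V100      95
take 2 rows with largest epochs:
      epochs
gpu         
T4       257
H100     223
add column epochs_x4 = t['epochs'] * 4:
      epochs  epochs_x4
gpu                    
T4       257       1028
H100     223        892
Reading off the value at position 1, column 'epochs_x4', we get 892.

892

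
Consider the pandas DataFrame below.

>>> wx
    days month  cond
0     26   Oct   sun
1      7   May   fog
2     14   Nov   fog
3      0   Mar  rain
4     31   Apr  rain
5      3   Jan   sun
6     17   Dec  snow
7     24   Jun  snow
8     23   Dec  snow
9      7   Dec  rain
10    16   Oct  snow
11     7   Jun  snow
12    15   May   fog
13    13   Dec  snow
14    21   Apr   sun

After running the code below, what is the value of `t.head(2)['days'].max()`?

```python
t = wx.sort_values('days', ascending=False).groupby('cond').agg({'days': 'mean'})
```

sort by days descending:
    days month  cond
4     31   Apr  rain
0     26   Oct   sun
7     24   Jun  snow
8     23   Dec  snow
14    21   Apr   sun
6     17   Dec  snow
10    16   Oct  snow
12    15   May   fog
2     14   Nov   fog
13    13   Dec  snow
1      7   May   fog
9      7   Dec  rain
11     7   Jun  snow
5      3   Jan   sun
3      0   Mar  rain
group by cond, mean of days:
           days
cond           
fog   12.000000
rain  12.666667
snow  16.666667
sun   16.666667
take first 2 rows:
           days
cond           
fog   12.000000
rain  12.666667

12.6666666667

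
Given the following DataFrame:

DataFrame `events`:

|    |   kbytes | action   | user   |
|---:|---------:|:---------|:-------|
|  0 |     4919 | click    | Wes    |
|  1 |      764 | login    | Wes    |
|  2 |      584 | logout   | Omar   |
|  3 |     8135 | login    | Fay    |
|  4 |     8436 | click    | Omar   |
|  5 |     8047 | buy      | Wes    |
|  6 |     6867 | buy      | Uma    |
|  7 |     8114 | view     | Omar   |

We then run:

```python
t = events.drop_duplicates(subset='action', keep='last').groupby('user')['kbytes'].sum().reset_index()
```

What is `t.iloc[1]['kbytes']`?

17134

drop duplicate action (keep=last):
   kbytes  action  user
2     584  logout  Omar
3    8135   login   Fay
4    8436   click  Omar
6    6867     buy   Uma
7    8114    view  Omar
group by user, sum of kbytes:
user
Fay      8135
Omar    17134
Uma      6867
Name: kbytes, dtype: int64
reset_index():
   user  kbytes
0   Fay    8135
1  Omar   17134
2   Uma    6867
Then the value at position 1, column 'kbytes': 17134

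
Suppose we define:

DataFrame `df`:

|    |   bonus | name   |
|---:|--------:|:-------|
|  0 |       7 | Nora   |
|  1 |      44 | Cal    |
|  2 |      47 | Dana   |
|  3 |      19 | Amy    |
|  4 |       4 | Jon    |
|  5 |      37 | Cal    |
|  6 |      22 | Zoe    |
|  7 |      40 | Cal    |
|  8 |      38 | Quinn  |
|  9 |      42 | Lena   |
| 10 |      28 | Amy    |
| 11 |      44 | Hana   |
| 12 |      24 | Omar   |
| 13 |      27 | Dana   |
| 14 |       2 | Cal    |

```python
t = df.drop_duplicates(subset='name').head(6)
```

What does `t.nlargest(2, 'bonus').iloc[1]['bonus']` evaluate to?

drop duplicate name (keep=first):
    bonus   name
0       7   Nora
1      44    Cal
2      47   Dana
3      19    Amy
4       4    Jon
6      22    Zoe
8      38  Quinn
9      42   Lena
11     44   Hana
12     24   Omar
take first 6 rows:
   bonus  name
0      7  Nora
1     44   Cal
2     47  Dana
3     19   Amy
4      4   Jon
6     22   Zoe
take 2 rows with largest bonus:
   bonus  name
2     47  Dana
1     44   Cal
value at position 1, column 'bonus' → 44

44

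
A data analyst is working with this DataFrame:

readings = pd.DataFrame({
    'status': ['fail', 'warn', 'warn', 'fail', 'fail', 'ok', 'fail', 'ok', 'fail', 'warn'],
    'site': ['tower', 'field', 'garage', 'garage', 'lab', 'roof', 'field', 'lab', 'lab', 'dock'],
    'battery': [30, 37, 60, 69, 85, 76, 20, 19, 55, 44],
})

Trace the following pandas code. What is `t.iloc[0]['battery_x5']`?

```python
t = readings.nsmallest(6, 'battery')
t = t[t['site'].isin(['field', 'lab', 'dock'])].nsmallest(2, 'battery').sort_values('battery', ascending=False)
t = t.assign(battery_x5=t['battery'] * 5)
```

100

take 6 rows with smallest battery:
  status   site  battery
7     ok    lab       19
6   fail  field       20
0   fail  tower       30
1   warn  field       37
9   warn   dock       44
8   fail    lab       55
filter rows where site in ['field', 'lab', 'dock']:
  status   site  battery
7     ok    lab       19
6   fail  field       20
1   warn  field       37
9   warn   dock       44
8   fail    lab       55
take 2 rows with smallest battery:
  status   site  battery
7     ok    lab       19
6   fail  field       20
sort by battery descending:
  status   site  battery
6   fail  field       20
7     ok    lab       19
add column battery_x5 = t['battery'] * 5:
  status   site  battery  battery_x5
6   fail  field       20         100
7     ok    lab       19          95
Then the value at position 0, column 'battery_x5': 100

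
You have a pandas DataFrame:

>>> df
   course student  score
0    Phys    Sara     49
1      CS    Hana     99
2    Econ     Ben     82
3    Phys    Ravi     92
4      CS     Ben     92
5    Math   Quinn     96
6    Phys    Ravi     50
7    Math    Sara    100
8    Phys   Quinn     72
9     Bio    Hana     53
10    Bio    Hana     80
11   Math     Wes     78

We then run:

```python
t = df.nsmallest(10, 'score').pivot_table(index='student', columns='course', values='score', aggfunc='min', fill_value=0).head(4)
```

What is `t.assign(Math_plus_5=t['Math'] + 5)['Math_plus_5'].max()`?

101

take 10 rows with smallest score:
   course student  score
0    Phys    Sara     49
6    Phys    Ravi     50
9     Bio    Hana     53
8    Phys   Quinn     72
11   Math     Wes     78
10    Bio    Hana     80
2    Econ     Ben     82
3    Phys    Ravi     92
4      CS     Ben     92
5    Math   Quinn     96
pivot: rows=student, cols=course, min(score):
course   Bio  CS  Econ  Math  Phys
student                           
Ben        0  92    82     0     0
Hana      53   0     0     0     0
Quinn      0   0     0    96    72
Ravi       0   0     0     0    50
Sara       0   0     0     0    49
Wes        0   0     0    78     0
take first 4 rows:
course   Bio  CS  Econ  Math  Phys
student                           
Ben        0  92    82     0     0
Hana      53   0     0     0     0
Quinn      0   0     0    96    72
Ravi       0   0     0     0    50
add column Math_plus_5 = t['Math'] + 5:
course   Bio  CS  Econ  Math  Phys  Math_plus_5
student                                        
Ben        0  92    82     0     0            5
Hana      53   0     0     0     0            5
Quinn      0   0     0    96    72          101
Ravi       0   0     0     0    50            5
Reading off the max of column 'Math_plus_5', we get 101.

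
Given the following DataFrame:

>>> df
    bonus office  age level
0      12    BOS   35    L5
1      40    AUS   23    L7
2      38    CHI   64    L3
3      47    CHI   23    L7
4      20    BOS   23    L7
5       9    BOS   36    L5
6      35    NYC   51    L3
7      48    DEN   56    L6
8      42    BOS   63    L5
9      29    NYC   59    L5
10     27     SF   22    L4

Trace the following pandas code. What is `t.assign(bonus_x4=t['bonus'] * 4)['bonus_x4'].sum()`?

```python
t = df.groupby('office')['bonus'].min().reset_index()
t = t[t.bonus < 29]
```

group by office, min of bonus:
office
AUS    40
BOS     9
CHI    38
DEN    48
NYC    29
SF     27
Name: bonus, dtype: int64
reset_index():
  office  bonus
0    AUS     40
1    BOS      9
2    CHI     38
3    DEN     48
4    NYC     29
5     SF     27
filter rows where bonus < 29:
  office  bonus
1    BOS      9
5     SF     27
add column bonus_x4 = t['bonus'] * 4:
  office  bonus  bonus_x4
1    BOS      9        36
5     SF     27       108

144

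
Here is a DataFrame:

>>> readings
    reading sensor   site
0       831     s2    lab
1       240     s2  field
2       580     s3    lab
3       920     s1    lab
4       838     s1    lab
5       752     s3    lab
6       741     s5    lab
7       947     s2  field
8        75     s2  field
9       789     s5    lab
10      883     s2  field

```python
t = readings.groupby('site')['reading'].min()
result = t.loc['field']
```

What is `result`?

group by site, min of reading:
site
field     75
lab      580
Name: reading, dtype: int64
Taking the value at index 'field' gives 75.

75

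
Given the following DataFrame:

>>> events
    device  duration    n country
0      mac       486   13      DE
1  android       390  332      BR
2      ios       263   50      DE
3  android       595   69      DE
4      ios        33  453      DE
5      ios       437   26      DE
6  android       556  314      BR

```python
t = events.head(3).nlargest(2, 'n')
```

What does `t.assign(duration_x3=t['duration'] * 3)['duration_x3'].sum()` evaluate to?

1959

take first 3 rows:
    device  duration    n country
0      mac       486   13      DE
1  android       390  332      BR
2      ios       263   50      DE
take 2 rows with largest n:
    device  duration    n country
1  android       390  332      BR
2      ios       263   50      DE
add column duration_x3 = t['duration'] * 3:
    device  duration    n country  duration_x3
1  android       390  332      BR         1170
2      ios       263   50      DE          789
Reading off the sum of column 'duration_x3', we get 1959.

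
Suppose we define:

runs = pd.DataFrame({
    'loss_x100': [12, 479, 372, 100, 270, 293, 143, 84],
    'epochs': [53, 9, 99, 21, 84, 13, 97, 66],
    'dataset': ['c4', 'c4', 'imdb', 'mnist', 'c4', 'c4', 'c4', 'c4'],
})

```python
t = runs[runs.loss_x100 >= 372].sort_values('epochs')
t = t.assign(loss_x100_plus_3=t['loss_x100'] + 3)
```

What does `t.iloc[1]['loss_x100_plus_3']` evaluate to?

375

filter rows where loss_x100 >= 372:
   loss_x100  epochs dataset
1        479       9      c4
2        372      99    imdb
sort by epochs:
   loss_x100  epochs dataset
1        479       9      c4
2        372      99    imdb
add column loss_x100_plus_3 = t['loss_x100'] + 3:
   loss_x100  epochs dataset  loss_x100_plus_3
1        479       9      c4               482
2        372      99    imdb               375
The value at position 1, column 'loss_x100_plus_3' is 375.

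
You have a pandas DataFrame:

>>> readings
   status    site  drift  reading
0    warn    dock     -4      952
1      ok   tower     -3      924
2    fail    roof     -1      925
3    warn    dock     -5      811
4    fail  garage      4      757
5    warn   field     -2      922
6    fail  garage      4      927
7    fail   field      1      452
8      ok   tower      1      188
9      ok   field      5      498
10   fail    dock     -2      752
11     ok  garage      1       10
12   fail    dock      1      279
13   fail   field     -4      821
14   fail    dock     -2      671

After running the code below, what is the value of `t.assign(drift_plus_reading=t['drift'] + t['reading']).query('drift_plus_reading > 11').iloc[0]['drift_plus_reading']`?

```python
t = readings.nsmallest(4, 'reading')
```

189

take 4 rows with smallest reading:
   status    site  drift  reading
11     ok  garage      1       10
8      ok   tower      1      188
12   fail    dock      1      279
7    fail   field      1      452
add column drift_plus_reading = t['drift'] + t['reading']:
   status    site  drift  reading  drift_plus_reading
11     ok  garage      1       10                  11
8      ok   tower      1      188                 189
12   fail    dock      1      279                 280
7    fail   field      1      452                 453
filter rows where drift_plus_reading > 11:
   status   site  drift  reading  drift_plus_reading
8      ok  tower      1      188                 189
12   fail   dock      1      279                 280
7    fail  field      1      452                 453
Taking the value at position 0, column 'drift_plus_reading' gives 189.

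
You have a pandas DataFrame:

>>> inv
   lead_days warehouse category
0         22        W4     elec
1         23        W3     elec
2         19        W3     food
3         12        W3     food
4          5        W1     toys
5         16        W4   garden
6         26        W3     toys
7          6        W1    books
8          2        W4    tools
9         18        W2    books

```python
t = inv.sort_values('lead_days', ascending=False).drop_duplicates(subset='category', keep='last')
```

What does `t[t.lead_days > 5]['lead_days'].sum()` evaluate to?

sort by lead_days descending:
   lead_days warehouse category
6         26        W3     toys
1         23        W3     elec
0         22        W4     elec
2         19        W3     food
9         18        W2    books
5         16        W4   garden
3         12        W3     food
7          6        W1    books
4          5        W1     toys
8          2        W4    tools
drop duplicate category (keep=last):
   lead_days warehouse category
0         22        W4     elec
5         16        W4   garden
3         12        W3     food
7          6        W1    books
4          5        W1     toys
8          2        W4    tools
filter rows where lead_days > 5:
   lead_days warehouse category
0         22        W4     elec
5         16        W4   garden
3         12        W3     food
7          6        W1    books
The sum of column 'lead_days' is 56.

56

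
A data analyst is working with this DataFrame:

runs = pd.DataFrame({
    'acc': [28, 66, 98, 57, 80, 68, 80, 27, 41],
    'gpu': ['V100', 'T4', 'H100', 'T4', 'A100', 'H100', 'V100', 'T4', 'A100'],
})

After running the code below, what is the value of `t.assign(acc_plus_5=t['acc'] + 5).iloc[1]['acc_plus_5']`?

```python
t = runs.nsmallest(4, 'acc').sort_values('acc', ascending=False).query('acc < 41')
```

take 4 rows with smallest acc:
   acc   gpu
7   27    T4
0   28  V100
8   41  A100
3   57    T4
sort by acc descending:
   acc   gpu
3   57    T4
8   41  A100
0   28  V100
7   27    T4
filter rows where acc < 41:
   acc   gpu
0   28  V100
7   27    T4
add column acc_plus_5 = t['acc'] + 5:
   acc   gpu  acc_plus_5
0   28  V100          33
7   27    T4          32
So iloc[1]['acc_plus_5'] = 32.

32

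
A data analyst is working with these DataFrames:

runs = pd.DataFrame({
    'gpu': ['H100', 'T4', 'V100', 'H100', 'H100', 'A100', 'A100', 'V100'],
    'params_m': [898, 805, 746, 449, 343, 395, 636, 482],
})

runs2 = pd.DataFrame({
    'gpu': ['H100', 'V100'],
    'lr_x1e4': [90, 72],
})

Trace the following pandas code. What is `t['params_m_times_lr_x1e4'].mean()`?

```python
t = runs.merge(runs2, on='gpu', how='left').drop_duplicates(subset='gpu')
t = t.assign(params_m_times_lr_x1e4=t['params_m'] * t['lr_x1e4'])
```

67266.0

merge on 'gpu' (how='left') → 8 rows:
    gpu  params_m  lr_x1e4
0  H100       898     90.0
1    T4       805      NaN
2  V100       746     72.0
3  H100       449     90.0
4  H100       343     90.0
5  A100       395      NaN
6  A100       636      NaN
7  V100       482     72.0
drop duplicate gpu (keep=first):
    gpu  params_m  lr_x1e4
0  H100       898     90.0
1    T4       805      NaN
2  V100       746     72.0
5  A100       395      NaN
add column params_m_times_lr_x1e4 = t['params_m'] * t['lr_x1e4']:
    gpu  params_m  lr_x1e4  params_m_times_lr_x1e4
0  H100       898     90.0                 80820.0
1    T4       805      NaN                     NaN
2  V100       746     72.0                 53712.0
5  A100       395      NaN                     NaN
Reading off the mean of column 'params_m_times_lr_x1e4', we get 67266.0.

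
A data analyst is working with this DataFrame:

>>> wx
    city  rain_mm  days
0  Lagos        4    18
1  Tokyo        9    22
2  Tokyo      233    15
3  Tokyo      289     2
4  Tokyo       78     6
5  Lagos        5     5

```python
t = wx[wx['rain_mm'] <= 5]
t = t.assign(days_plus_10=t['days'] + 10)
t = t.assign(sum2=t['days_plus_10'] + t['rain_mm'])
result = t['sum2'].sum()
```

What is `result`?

52

filter rows where rain_mm <= 5:
    city  rain_mm  days
0  Lagos        4    18
5  Lagos        5     5
add column days_plus_10 = t['days'] + 10:
    city  rain_mm  days  days_plus_10
0  Lagos        4    18            28
5  Lagos        5     5            15
add column sum2 = t['days_plus_10'] + t['rain_mm']:
    city  rain_mm  days  days_plus_10  sum2
0  Lagos        4    18            28    32
5  Lagos        5     5            15    20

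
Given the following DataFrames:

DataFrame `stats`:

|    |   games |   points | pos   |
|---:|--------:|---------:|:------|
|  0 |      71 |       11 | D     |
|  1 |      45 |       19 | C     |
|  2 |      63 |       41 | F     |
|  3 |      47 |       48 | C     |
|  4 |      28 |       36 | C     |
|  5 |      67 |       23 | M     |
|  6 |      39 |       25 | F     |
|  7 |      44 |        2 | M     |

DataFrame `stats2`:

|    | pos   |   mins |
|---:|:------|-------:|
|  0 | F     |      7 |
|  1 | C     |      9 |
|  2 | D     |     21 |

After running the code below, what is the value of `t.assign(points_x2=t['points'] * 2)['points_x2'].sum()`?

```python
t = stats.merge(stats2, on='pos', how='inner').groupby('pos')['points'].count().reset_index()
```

merge on 'pos' (how='inner') → 6 rows:
   games  points pos  mins
0     71      11   D    21
1     45      19   C     9
2     63      41   F     7
3     47      48   C     9
4     28      36   C     9
5     39      25   F     7
group by pos, count of points:
pos
C    3
D    1
F    2
Name: points, dtype: int64
reset_index():
  pos  points
0   C       3
1   D       1
2   F       2
add column points_x2 = t['points'] * 2:
  pos  points  points_x2
0   C       3          6
1   D       1          2
2   F       2          4

12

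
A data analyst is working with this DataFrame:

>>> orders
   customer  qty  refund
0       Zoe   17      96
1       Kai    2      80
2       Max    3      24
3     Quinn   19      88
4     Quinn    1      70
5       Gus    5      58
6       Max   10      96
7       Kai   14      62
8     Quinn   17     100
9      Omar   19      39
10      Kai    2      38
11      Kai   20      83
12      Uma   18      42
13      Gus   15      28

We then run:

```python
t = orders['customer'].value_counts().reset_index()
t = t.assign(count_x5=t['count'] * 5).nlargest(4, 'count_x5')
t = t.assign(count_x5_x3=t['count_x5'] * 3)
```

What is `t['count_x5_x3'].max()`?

value_counts of customer:
customer
Kai      4
Quinn    3
Max      2
Gus      2
Zoe      1
Omar     1
Uma      1
Name: count, dtype: int64
reset_index():
  customer  count
0      Kai      4
1    Quinn      3
2      Max      2
3      Gus      2
4      Zoe      1
5     Omar      1
6      Uma      1
add column count_x5 = t['count'] * 5:
  customer  count  count_x5
0      Kai      4        20
1    Quinn      3        15
2      Max      2        10
3      Gus      2        10
4      Zoe      1         5
5     Omar      1         5
6      Uma      1         5
take 4 rows with largest count_x5:
  customer  count  count_x5
0      Kai      4        20
1    Quinn      3        15
2      Max      2        10
3      Gus      2        10
add column count_x5_x3 = t['count_x5'] * 3:
  customer  count  count_x5  count_x5_x3
0      Kai      4        20           60
1    Quinn      3        15           45
2      Max      2        10           30
3      Gus      2        10           30
Finally, max of column 'count_x5_x3' = 60.

60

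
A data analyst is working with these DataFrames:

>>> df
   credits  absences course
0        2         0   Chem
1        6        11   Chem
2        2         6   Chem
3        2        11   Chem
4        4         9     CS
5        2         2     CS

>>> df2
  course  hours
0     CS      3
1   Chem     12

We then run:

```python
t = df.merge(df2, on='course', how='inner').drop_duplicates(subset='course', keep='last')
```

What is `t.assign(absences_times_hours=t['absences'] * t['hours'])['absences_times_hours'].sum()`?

138

merge on 'course' (how='inner') → 6 rows:
   credits  absences course  hours
0        2         0   Chem     12
1        6        11   Chem     12
2        2         6   Chem     12
3        2        11   Chem     12
4        4         9     CS      3
5        2         2     CS      3
drop duplicate course (keep=last):
   credits  absences course  hours
3        2        11   Chem     12
5        2         2     CS      3
add column absences_times_hours = t['absences'] * t['hours']:
   credits  absences course  hours  absences_times_hours
3        2        11   Chem     12                   132
5        2         2     CS      3                     6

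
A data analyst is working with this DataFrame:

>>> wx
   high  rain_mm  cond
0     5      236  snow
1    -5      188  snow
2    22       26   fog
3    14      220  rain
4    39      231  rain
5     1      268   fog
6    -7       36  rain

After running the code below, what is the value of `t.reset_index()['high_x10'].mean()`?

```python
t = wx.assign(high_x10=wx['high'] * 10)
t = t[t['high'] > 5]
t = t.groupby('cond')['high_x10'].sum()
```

add column high_x10 = wx['high'] * 10:
   high  rain_mm  cond  high_x10
0     5      236  snow        50
1    -5      188  snow       -50
2    22       26   fog       220
3    14      220  rain       140
4    39      231  rain       390
5     1      268   fog        10
6    -7       36  rain       -70
filter rows where high > 5:
   high  rain_mm  cond  high_x10
2    22       26   fog       220
3    14      220  rain       140
4    39      231  rain       390
group by cond, sum of high_x10:
cond
fog     220
rain    530
Name: high_x10, dtype: int64
reset_index():
   cond  high_x10
0   fog       220
1  rain       530

375.0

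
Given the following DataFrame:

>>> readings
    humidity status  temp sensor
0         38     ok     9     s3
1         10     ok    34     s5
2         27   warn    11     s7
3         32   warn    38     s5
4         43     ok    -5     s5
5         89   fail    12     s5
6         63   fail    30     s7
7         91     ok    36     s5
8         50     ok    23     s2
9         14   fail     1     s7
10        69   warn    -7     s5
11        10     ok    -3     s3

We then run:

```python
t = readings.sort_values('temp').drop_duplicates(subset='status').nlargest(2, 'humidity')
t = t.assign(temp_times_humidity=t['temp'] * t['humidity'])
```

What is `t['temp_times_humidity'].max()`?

sort by temp:
    humidity status  temp sensor
10        69   warn    -7     s5
4         43     ok    -5     s5
11        10     ok    -3     s3
9         14   fail     1     s7
0         38     ok     9     s3
2         27   warn    11     s7
5         89   fail    12     s5
8         50     ok    23     s2
6         63   fail    30     s7
1         10     ok    34     s5
7         91     ok    36     s5
3         32   warn    38     s5
drop duplicate status (keep=first):
    humidity status  temp sensor
10        69   warn    -7     s5
4         43     ok    -5     s5
9         14   fail     1     s7
take 2 rows with largest humidity:
    humidity status  temp sensor
10        69   warn    -7     s5
4         43     ok    -5     s5
add column temp_times_humidity = t['temp'] * t['humidity']:
    humidity status  temp sensor  temp_times_humidity
10        69   warn    -7     s5                 -483
4         43     ok    -5     s5                 -215
So max() = -215.

-215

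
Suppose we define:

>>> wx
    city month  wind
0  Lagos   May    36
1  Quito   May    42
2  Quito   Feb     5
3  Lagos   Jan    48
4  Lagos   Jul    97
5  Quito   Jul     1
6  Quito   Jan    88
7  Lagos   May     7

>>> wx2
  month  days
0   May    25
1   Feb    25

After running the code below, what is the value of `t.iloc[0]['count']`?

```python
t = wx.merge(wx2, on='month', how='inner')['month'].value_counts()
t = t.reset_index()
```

merge on 'month' (how='inner') → 4 rows:
    city month  wind  days
0  Lagos   May    36    25
1  Quito   May    42    25
2  Quito   Feb     5    25
3  Lagos   May     7    25
value_counts of month:
month
May    3
Feb    1
Name: count, dtype: int64
reset_index():
  month  count
0   May      3
1   Feb      1

3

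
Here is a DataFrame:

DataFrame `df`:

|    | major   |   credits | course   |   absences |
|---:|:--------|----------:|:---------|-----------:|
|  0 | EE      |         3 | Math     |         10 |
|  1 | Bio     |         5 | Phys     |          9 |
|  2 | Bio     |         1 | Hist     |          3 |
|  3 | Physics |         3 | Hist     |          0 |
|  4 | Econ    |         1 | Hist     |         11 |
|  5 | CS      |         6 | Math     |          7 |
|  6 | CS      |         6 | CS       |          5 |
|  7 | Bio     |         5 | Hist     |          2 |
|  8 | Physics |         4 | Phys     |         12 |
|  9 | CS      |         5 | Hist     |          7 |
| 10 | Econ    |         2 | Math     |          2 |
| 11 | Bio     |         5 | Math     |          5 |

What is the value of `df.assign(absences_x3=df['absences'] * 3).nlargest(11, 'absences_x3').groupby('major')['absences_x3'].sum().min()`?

30

add column absences_x3 = df['absences'] * 3:
      major  credits course  absences  absences_x3
0        EE        3   Math        10           30
1       Bio        5   Phys         9           27
2       Bio        1   Hist         3            9
3   Physics        3   Hist         0            0
4      Econ        1   Hist        11           33
5        CS        6   Math         7           21
6        CS        6     CS         5           15
7       Bio        5   Hist         2            6
8   Physics        4   Phys        12           36
9        CS        5   Hist         7           21
10     Econ        2   Math         2            6
11      Bio        5   Math         5           15
take 11 rows with largest absences_x3:
      major  credits course  absences  absences_x3
8   Physics        4   Phys        12           36
4      Econ        1   Hist        11           33
0        EE        3   Math        10           30
1       Bio        5   Phys         9           27
5        CS        6   Math         7           21
9        CS        5   Hist         7           21
6        CS        6     CS         5           15
11      Bio        5   Math         5           15
2       Bio        1   Hist         3            9
7       Bio        5   Hist         2            6
10     Econ        2   Math         2            6
group by major, sum of absences_x3:
major
Bio        57
CS         57
EE         30
Econ       39
Physics    36
Name: absences_x3, dtype: int64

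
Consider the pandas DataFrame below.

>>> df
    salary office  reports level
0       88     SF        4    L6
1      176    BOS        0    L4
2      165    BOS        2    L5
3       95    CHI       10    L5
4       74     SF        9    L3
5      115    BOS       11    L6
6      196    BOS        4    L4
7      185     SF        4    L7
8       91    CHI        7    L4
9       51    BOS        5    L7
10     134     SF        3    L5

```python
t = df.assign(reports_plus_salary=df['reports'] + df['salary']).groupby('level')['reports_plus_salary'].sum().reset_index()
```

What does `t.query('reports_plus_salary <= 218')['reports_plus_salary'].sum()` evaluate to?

add column reports_plus_salary = df['reports'] + df['salary']:
    salary office  reports level  reports_plus_salary
0       88     SF        4    L6                   92
1      176    BOS        0    L4                  176
2      165    BOS        2    L5                  167
3       95    CHI       10    L5                  105
4       74     SF        9    L3                   83
5      115    BOS       11    L6                  126
6      196    BOS        4    L4                  200
7      185     SF        4    L7                  189
8       91    CHI        7    L4                   98
9       51    BOS        5    L7                   56
10     134     SF        3    L5                  137
group by level, sum of reports_plus_salary:
level
L3     83
L4    474
L5    409
L6    218
L7    245
Name: reports_plus_salary, dtype: int64
reset_index():
  level  reports_plus_salary
0    L3                   83
1    L4                  474
2    L5                  409
3    L6                  218
4    L7                  245
filter rows where reports_plus_salary <= 218:
  level  reports_plus_salary
0    L3                   83
3    L6                  218
Finally, sum of column 'reports_plus_salary' = 301.

301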